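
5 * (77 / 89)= 385 / 89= 4.33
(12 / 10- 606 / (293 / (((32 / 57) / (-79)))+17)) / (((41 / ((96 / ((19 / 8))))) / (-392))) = -469.44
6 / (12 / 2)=1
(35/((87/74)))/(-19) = -2590/1653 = -1.57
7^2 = 49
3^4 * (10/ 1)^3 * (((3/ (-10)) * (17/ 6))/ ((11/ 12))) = -826200/ 11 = -75109.09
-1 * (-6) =6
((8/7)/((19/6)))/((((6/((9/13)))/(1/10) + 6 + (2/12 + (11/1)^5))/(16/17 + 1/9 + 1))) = 10048/2186077243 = 0.00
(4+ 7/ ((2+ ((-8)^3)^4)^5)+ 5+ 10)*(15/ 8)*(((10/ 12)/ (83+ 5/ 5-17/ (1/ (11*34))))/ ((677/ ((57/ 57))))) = -727935382017225747419401150338381081749212422439803304975/ 104148347932544078407154915276125405236803916324655820043162624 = -0.00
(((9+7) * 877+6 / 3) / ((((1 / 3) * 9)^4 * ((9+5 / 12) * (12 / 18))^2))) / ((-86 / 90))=-2526120 / 549067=-4.60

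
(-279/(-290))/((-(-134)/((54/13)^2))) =203391/1641835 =0.12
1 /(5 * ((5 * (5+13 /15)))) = 3 /440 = 0.01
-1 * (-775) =775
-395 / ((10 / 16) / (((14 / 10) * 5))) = -4424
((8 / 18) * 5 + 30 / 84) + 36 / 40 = 1096 / 315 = 3.48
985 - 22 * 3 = 919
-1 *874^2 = -763876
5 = 5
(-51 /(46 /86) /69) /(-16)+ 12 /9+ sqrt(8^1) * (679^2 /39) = 36049 /25392+ 922082 * sqrt(2) /39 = 33437.85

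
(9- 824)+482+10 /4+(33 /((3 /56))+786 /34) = 10493 /34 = 308.62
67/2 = 33.50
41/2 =20.50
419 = 419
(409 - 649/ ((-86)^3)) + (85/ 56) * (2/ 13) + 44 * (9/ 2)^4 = 1068021088367/ 57881096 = 18451.98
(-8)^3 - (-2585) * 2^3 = 20168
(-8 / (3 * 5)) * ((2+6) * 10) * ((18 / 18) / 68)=-32 / 51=-0.63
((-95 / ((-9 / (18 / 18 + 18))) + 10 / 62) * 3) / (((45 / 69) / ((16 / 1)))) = 4121600 / 279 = 14772.76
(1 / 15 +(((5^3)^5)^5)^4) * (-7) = -51545481385626128807505605527355894251239762881244220433671265730464605174578016492831027782391985498910427501433884724388263145409459548479478905653144116248657607376828550249658889015336171723902225494384765632 / 15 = -3436365425708408587167040000000000000000000000000000000000000000000000000000000000000000000000000000000000000000000000000000000000000000000000000000000000000000000000000000000000000000000000000000000000000000000.00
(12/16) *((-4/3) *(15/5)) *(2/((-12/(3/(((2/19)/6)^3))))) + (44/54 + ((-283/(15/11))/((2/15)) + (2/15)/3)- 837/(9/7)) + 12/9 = 37203866/135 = 275584.19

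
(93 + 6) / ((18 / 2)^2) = 11 / 9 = 1.22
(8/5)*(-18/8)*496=-8928/5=-1785.60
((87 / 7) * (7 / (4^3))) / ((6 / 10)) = 145 / 64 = 2.27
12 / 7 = 1.71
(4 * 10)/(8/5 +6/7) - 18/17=11126/731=15.22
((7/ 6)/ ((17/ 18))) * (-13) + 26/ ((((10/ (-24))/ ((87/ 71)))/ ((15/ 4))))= -365469/ 1207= -302.79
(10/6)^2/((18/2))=0.31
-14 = -14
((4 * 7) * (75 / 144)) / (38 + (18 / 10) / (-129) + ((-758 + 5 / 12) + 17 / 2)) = -37625 / 1834631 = -0.02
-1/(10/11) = -11/10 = -1.10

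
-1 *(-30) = 30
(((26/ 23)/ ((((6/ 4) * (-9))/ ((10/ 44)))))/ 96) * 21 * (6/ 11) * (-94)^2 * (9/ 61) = -2.96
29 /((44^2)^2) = 29 /3748096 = 0.00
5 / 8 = 0.62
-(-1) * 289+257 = 546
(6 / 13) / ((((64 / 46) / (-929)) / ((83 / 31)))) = -5320383 / 6448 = -825.12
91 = 91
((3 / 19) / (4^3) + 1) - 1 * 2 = -1213 / 1216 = -1.00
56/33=1.70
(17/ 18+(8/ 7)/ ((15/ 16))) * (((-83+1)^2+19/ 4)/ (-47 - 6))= -1048147/ 3816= -274.67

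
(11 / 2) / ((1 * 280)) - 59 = -33029 / 560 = -58.98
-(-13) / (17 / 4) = 52 / 17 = 3.06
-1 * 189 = -189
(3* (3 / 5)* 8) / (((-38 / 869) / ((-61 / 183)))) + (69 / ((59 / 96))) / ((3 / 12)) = 3132372 / 5605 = 558.85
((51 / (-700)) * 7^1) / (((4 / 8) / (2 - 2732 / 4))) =34731 / 50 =694.62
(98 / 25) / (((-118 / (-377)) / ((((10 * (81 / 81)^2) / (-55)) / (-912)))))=18473 / 7398600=0.00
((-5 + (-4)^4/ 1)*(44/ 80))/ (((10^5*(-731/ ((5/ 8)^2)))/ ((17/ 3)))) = -2761/ 660480000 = -0.00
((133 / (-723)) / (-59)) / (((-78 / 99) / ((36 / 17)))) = -26334 / 3142399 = -0.01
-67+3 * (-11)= -100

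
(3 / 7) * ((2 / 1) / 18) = 1 / 21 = 0.05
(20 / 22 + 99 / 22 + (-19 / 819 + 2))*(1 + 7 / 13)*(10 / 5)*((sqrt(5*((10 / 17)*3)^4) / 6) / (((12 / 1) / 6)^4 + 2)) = 66539500*sqrt(5) / 101540439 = 1.47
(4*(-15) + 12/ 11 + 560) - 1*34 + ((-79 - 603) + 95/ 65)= -30523/ 143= -213.45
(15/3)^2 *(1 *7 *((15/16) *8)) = 2625/2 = 1312.50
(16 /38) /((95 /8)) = 64 /1805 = 0.04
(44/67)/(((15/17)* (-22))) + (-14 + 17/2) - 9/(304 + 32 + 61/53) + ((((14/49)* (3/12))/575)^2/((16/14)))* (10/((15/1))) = -739547076673777/132999503070000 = -5.56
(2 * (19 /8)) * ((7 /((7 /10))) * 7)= 665 /2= 332.50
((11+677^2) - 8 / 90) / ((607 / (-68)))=-51346.15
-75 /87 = -25 /29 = -0.86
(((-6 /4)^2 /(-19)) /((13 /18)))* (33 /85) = -2673 /41990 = -0.06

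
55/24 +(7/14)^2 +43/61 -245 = -353927/1464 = -241.75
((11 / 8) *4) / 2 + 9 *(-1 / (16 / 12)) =-4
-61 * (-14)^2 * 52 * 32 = -19894784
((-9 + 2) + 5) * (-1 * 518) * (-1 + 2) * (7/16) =1813/4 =453.25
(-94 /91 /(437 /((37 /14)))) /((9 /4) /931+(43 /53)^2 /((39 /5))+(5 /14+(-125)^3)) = 0.00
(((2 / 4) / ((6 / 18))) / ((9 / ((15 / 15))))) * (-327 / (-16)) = 109 / 32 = 3.41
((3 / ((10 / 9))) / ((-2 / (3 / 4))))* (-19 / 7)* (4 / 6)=513 / 280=1.83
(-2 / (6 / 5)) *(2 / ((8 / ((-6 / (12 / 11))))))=55 / 24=2.29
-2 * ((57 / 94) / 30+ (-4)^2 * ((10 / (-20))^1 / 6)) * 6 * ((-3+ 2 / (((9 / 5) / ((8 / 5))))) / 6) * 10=-40733 / 1269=-32.10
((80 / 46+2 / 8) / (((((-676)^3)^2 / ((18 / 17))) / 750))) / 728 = 617625 / 27163661655834508034048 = 0.00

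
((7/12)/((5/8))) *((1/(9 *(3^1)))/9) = 14/3645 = 0.00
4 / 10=2 / 5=0.40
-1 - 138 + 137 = -2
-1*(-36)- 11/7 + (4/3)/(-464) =83861/2436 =34.43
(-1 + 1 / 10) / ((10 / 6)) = -27 / 50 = -0.54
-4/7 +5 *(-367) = -12849/7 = -1835.57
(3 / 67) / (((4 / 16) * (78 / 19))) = 38 / 871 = 0.04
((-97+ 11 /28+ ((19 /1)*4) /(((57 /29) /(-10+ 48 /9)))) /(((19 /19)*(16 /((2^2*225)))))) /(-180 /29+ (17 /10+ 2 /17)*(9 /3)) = 4302472625 /208152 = 20669.86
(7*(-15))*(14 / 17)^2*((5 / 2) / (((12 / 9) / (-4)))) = 154350 / 289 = 534.08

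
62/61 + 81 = 5003/61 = 82.02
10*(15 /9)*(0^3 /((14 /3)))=0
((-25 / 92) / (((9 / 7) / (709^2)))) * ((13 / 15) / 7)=-32674265 / 2484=-13153.89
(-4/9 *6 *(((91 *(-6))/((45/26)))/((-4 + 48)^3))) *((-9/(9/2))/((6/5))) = -1183/71874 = -0.02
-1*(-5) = 5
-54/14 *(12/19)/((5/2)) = -648/665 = -0.97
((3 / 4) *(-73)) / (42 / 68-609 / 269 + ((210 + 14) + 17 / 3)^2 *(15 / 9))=-0.00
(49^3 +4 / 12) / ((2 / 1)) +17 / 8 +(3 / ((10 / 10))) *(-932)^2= 63952771 / 24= 2664698.79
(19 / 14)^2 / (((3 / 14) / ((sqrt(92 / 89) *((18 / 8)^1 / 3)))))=361 *sqrt(2047) / 2492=6.55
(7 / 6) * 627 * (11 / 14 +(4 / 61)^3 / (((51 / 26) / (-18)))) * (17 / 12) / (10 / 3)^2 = 26525655717 / 363169600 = 73.04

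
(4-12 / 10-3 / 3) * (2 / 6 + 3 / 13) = 66 / 65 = 1.02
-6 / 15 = -2 / 5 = -0.40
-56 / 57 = -0.98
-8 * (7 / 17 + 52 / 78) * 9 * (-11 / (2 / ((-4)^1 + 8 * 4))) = 203280 / 17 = 11957.65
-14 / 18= -7 / 9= -0.78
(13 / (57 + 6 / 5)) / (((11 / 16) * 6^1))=520 / 9603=0.05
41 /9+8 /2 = 77 /9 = 8.56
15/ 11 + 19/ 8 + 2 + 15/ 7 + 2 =6087/ 616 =9.88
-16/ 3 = -5.33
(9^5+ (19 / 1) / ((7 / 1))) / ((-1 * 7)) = -413362 / 49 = -8435.96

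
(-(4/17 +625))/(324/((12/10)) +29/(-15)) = -159435/68357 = -2.33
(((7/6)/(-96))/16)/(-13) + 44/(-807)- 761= -761.05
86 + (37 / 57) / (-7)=85.91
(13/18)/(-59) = -13/1062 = -0.01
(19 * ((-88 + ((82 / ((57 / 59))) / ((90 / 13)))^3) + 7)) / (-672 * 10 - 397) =-29731439869498 / 6321286483875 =-4.70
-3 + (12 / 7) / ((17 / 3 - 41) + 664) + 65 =409280 / 6601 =62.00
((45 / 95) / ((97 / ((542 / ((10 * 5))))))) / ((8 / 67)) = 163413 / 368600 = 0.44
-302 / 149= -2.03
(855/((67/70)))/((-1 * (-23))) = 59850/1541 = 38.84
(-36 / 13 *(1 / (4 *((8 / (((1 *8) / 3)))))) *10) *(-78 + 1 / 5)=2334 / 13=179.54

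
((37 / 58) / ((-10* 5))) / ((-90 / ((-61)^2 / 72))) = 137677 / 18792000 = 0.01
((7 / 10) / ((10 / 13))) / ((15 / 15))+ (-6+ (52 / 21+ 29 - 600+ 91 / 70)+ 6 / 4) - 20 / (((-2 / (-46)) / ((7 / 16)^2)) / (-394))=573210203 / 16800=34119.65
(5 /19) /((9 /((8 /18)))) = 0.01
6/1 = 6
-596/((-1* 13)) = 596/13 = 45.85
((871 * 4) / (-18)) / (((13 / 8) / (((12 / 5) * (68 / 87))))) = -291584 / 1305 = -223.44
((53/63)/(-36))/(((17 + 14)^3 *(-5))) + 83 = 28039885073/337829940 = 83.00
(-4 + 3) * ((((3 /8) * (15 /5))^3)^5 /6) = -68630377364883 /70368744177664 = -0.98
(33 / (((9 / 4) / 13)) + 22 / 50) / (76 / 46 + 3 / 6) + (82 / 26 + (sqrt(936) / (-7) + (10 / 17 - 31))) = 9180098 / 149175 - 6*sqrt(26) / 7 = 57.17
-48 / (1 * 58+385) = -48 / 443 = -0.11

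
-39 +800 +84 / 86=32765 / 43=761.98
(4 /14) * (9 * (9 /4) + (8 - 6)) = 89 /14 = 6.36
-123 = -123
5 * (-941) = -4705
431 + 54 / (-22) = 4714 / 11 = 428.55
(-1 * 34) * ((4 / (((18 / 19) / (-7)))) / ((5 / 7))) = 63308 / 45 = 1406.84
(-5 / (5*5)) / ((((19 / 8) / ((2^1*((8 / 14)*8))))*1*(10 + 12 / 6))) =-128 / 1995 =-0.06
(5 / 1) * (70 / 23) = 15.22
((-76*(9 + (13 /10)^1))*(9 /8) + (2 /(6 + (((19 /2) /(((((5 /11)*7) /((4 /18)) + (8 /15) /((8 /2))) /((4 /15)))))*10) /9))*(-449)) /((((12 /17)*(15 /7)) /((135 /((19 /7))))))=-33723.70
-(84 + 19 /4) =-355 /4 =-88.75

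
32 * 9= 288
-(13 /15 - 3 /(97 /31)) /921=134 /1340055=0.00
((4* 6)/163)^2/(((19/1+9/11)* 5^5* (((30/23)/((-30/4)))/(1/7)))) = -18216/63350459375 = -0.00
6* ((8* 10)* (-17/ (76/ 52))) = -106080/ 19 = -5583.16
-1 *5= -5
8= 8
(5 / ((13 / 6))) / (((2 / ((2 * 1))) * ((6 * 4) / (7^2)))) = 4.71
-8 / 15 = -0.53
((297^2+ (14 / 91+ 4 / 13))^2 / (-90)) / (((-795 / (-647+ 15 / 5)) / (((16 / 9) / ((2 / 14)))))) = -5269245478569184 / 6045975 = -871529485.08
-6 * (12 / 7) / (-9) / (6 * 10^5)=1 / 525000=0.00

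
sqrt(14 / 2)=sqrt(7)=2.65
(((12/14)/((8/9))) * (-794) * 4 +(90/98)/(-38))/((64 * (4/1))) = -5702553/476672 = -11.96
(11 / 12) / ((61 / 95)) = 1.43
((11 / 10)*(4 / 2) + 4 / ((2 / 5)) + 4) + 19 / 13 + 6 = 1538 / 65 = 23.66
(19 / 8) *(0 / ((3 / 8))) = 0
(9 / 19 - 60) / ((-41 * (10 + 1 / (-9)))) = 10179 / 69331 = 0.15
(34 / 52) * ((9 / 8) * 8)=153 / 26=5.88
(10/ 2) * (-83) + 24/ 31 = -414.23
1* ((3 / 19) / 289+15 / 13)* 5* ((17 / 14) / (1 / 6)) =176580 / 4199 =42.05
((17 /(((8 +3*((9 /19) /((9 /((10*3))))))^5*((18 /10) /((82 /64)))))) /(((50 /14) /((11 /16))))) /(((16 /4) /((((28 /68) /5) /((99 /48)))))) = 4974482891 /71711791536844800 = 0.00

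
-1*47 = -47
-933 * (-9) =8397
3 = 3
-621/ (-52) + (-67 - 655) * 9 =-337275/ 52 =-6486.06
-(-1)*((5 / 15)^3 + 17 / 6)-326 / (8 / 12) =-26251 / 54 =-486.13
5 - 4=1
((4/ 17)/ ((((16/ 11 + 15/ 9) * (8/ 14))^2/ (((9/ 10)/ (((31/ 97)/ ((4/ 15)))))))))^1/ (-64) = -15528051/ 17891017600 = -0.00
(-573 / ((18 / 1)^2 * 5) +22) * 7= 81823 / 540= 151.52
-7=-7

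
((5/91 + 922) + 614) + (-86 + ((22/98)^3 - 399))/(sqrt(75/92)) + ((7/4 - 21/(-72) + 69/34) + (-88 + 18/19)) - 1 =1024339037/705432 - 38038956 * sqrt(69)/588245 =914.92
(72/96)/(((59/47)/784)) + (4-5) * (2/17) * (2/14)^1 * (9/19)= 62483934/133399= 468.40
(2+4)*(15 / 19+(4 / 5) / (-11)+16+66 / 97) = 10580778 / 101365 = 104.38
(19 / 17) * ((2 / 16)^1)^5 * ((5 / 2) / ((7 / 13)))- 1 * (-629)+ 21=5069210835 / 7798784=650.00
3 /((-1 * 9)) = -1 /3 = -0.33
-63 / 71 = -0.89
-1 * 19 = -19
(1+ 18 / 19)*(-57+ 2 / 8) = -8399 / 76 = -110.51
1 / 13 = 0.08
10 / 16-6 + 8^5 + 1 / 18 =2358913 / 72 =32762.68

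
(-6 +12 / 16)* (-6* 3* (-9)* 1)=-1701 / 2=-850.50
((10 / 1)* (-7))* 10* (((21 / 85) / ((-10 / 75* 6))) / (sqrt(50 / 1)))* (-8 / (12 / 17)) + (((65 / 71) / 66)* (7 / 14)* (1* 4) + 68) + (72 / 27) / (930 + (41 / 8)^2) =9755166061 / 143393943 - 245* sqrt(2) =-278.45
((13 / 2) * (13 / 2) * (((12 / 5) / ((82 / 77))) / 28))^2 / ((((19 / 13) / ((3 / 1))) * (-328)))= -1213014231 / 16761587200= -0.07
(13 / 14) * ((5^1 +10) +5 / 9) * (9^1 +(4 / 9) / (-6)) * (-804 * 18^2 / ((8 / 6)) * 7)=-176325240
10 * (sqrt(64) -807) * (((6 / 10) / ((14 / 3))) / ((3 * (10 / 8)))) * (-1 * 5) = 9588 / 7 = 1369.71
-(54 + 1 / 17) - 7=-1038 / 17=-61.06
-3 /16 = -0.19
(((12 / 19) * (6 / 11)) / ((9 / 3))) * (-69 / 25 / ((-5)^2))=-1656 / 130625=-0.01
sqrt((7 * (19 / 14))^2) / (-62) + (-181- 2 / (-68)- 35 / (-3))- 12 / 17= -1076111 / 6324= -170.16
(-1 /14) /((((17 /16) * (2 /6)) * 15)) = -8 /595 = -0.01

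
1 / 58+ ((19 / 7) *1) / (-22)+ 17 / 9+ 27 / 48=754121 / 321552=2.35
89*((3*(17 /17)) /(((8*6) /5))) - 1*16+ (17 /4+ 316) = 5313 /16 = 332.06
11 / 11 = 1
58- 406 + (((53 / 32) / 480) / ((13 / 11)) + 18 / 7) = -482822159 / 1397760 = -345.43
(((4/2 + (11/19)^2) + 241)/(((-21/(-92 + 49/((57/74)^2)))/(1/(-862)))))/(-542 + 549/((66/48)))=7388207464/8333417396115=0.00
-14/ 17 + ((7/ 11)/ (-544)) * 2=-2471/ 2992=-0.83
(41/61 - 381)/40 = -580/61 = -9.51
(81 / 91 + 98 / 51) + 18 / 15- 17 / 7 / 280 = 4.00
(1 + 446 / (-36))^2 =42025 / 324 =129.71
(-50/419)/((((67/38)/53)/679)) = -68375300/28073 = -2435.62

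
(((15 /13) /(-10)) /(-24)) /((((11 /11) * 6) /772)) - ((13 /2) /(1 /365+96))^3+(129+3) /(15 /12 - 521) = 51350631266559197 /140952689756165196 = 0.36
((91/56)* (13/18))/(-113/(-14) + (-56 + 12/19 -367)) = -22477/7934616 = -0.00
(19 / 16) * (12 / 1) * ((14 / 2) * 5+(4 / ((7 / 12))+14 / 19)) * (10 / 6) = 28325 / 28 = 1011.61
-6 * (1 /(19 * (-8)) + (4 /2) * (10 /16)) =-567 /76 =-7.46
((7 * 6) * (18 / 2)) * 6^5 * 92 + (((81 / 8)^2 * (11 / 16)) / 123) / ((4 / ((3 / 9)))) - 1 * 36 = 270418140.05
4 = 4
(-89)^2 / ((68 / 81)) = 641601 / 68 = 9435.31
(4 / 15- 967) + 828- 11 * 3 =-2576 / 15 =-171.73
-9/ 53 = -0.17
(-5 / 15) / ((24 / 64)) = -8 / 9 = -0.89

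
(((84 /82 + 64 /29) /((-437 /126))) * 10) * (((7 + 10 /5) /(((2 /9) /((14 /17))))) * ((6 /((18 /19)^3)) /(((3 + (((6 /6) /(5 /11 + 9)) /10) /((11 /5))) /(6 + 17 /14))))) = -17996566224 /3418375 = -5264.66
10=10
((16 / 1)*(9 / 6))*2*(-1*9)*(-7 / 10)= 1512 / 5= 302.40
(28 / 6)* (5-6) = -14 / 3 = -4.67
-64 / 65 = -0.98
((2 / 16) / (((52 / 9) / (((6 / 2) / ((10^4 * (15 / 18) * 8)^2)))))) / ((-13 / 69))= -16767 / 216320000000000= -0.00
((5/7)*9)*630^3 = 1607445000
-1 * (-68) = 68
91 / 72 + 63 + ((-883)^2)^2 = 43769875448539 / 72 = 607914936785.26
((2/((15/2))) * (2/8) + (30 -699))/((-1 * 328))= 5017/2460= 2.04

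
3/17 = 0.18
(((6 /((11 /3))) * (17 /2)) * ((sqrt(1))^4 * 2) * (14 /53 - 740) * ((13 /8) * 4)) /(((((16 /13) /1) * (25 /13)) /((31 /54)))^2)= -118908146764823 /15111360000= -7868.79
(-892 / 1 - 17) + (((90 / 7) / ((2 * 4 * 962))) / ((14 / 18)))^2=-32316637579911 / 35551856704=-909.00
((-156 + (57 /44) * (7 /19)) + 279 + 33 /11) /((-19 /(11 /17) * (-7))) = 795 /1292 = 0.62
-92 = -92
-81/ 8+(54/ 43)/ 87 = -100863/ 9976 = -10.11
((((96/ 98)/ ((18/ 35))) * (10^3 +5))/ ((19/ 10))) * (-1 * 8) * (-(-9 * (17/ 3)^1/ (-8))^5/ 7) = 2889586477125/ 238336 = 12124003.41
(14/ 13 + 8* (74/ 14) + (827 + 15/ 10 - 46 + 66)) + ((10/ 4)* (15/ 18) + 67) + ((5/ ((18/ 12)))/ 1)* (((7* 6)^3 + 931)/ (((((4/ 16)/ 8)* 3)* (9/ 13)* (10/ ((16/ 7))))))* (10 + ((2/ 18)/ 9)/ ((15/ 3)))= 8809598.59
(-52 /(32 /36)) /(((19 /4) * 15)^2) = -104 /9025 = -0.01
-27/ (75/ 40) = -72/ 5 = -14.40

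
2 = 2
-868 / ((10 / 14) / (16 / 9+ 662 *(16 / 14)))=-41469568 / 45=-921545.96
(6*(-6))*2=-72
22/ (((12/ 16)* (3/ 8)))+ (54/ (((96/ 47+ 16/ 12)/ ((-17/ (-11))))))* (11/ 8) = 113111/ 1008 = 112.21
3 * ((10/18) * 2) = 10/3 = 3.33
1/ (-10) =-1/ 10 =-0.10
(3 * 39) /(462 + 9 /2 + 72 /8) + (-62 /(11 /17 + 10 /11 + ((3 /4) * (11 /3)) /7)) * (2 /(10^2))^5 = 31093346511457 /126366601562500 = 0.25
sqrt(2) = 1.41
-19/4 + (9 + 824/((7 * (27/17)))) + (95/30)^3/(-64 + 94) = 3602713/45360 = 79.42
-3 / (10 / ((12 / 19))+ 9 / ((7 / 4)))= -126 / 881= -0.14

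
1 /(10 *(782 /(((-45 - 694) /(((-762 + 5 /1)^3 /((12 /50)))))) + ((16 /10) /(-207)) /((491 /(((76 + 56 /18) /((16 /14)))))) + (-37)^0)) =675987687 /12929373966971683768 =0.00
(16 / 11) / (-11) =-0.13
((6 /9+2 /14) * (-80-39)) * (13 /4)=-3757 /12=-313.08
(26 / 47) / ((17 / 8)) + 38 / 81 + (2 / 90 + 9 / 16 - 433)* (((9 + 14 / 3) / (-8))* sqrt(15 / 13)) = 47210 / 64719 + 12764899* sqrt(195) / 224640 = 794.23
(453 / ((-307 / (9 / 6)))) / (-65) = 1359 / 39910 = 0.03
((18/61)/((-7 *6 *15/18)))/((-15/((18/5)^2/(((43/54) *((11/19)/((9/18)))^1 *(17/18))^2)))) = 0.01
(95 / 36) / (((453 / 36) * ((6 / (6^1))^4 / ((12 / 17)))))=380 / 2567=0.15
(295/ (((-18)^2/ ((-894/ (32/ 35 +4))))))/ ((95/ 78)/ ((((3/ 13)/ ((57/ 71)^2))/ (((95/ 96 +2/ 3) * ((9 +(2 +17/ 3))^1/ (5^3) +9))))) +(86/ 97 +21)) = -6018035529800/ 2664766890333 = -2.26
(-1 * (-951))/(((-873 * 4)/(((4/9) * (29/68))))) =-9193/178092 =-0.05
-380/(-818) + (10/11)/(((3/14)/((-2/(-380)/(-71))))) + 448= 8165391448/18207453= 448.46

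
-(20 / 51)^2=-400 / 2601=-0.15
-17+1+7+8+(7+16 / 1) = 22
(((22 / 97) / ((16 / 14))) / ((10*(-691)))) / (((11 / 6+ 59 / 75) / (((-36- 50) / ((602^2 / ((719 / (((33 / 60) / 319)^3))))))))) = 964463005000 / 2642941637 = 364.92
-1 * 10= -10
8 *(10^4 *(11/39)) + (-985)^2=38718775/39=992789.10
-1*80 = -80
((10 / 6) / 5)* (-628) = -628 / 3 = -209.33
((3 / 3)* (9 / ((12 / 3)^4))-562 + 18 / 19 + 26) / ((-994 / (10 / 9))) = 13011625 / 21756672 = 0.60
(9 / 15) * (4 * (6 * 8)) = 115.20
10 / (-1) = -10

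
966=966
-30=-30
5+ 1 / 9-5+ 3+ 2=46 / 9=5.11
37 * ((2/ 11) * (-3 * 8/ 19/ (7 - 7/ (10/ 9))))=-12.14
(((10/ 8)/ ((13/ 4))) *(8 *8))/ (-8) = -40/ 13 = -3.08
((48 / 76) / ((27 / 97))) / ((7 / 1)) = 388 / 1197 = 0.32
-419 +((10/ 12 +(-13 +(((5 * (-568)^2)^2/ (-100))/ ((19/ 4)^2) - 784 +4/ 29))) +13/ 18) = -108666154585718/ 94221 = -1153311412.38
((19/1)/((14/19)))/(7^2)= 361/686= 0.53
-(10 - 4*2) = -2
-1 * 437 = -437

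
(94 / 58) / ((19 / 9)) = 423 / 551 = 0.77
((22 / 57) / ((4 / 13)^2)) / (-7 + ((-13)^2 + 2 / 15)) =0.03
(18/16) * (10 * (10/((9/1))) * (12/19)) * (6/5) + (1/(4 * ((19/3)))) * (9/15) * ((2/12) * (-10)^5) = -7320/19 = -385.26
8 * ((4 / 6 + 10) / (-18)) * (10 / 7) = -1280 / 189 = -6.77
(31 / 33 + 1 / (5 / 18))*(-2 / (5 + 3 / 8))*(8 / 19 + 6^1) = -1462048 / 134805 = -10.85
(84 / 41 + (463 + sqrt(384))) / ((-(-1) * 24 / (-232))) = -552943 / 123 - 232 * sqrt(6) / 3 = -4684.90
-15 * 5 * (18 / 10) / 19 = -135 / 19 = -7.11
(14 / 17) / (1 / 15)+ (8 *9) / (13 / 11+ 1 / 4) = 7454 / 119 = 62.64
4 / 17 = 0.24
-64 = -64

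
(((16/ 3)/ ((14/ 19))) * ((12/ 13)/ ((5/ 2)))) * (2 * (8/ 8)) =2432/ 455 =5.35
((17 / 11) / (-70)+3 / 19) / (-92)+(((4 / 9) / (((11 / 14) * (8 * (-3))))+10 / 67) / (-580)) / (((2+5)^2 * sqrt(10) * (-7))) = -0.00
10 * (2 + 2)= 40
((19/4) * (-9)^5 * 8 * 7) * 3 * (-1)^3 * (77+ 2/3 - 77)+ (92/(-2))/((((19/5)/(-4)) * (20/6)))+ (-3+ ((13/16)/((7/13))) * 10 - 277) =33424301943/1064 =31413817.62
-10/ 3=-3.33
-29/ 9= -3.22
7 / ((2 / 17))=119 / 2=59.50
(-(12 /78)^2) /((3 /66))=-88 /169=-0.52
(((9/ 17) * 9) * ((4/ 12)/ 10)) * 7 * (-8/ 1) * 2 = -1512/ 85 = -17.79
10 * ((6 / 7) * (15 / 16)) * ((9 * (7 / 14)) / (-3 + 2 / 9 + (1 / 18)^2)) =-164025 / 12586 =-13.03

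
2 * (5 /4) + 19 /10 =22 /5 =4.40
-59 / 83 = -0.71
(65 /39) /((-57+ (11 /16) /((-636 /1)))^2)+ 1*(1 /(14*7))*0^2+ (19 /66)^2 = 122210187433249 /1465575685334244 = 0.08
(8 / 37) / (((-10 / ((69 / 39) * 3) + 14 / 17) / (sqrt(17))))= -2346 * sqrt(17) / 11507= -0.84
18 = 18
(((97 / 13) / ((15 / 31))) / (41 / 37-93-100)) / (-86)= 111259 / 119067000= 0.00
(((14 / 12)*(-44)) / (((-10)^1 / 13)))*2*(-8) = -16016 / 15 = -1067.73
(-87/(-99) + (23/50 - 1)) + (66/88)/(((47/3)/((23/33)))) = 57721/155100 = 0.37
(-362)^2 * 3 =393132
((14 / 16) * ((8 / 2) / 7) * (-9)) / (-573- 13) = 9 / 1172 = 0.01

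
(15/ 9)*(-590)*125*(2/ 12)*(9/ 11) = -184375/ 11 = -16761.36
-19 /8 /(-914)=19 /7312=0.00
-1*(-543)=543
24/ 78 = 4/ 13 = 0.31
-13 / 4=-3.25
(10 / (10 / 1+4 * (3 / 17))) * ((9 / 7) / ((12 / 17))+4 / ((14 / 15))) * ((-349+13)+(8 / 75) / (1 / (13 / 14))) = -42720303 / 22295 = -1916.14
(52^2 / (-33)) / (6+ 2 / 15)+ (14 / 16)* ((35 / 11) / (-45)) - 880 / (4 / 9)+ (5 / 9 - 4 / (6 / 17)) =-36508495 / 18216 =-2004.20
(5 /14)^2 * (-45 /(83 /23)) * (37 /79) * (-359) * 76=6530254875 /321293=20324.92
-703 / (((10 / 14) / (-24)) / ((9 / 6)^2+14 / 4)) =679098 / 5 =135819.60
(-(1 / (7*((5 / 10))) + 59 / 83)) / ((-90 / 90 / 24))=13896 / 581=23.92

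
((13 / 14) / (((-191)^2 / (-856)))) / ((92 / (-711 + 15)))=968136 / 5873441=0.16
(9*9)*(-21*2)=-3402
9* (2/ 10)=9/ 5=1.80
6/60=0.10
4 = 4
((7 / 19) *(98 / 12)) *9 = 1029 / 38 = 27.08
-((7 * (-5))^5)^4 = -7609583501588058567047119140625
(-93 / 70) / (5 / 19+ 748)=-589 / 331730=-0.00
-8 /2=-4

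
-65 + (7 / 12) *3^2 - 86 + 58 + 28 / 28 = -347 / 4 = -86.75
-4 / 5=-0.80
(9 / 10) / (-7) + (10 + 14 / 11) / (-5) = -367 / 154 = -2.38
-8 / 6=-4 / 3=-1.33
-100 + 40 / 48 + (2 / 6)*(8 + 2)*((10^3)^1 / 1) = 19405 / 6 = 3234.17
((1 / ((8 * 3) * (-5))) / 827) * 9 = -3 / 33080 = -0.00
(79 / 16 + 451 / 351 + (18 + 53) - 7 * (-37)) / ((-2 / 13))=-1888225 / 864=-2185.45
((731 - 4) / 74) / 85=727 / 6290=0.12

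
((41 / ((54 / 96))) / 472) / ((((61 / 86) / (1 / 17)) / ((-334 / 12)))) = -588842 / 1651941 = -0.36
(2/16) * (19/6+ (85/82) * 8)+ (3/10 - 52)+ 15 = -347033/9840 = -35.27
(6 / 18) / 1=1 / 3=0.33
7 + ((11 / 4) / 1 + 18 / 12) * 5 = 28.25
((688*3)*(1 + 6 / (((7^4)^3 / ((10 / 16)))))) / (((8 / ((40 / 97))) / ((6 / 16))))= 107131562964765 / 2685209716994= 39.90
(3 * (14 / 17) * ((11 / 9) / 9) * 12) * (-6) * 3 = -1232 / 17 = -72.47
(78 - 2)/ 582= 38/ 291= 0.13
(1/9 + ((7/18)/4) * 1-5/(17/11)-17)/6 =-8171/2448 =-3.34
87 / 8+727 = 5903 / 8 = 737.88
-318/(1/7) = -2226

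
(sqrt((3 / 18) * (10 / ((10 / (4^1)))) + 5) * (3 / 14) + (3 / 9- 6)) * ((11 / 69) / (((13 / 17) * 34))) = -187 / 5382 + 11 * sqrt(51) / 25116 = -0.03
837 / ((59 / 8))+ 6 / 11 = 74010 / 649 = 114.04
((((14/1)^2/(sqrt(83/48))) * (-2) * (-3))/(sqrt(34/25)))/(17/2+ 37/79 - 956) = -0.81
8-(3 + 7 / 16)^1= 73 / 16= 4.56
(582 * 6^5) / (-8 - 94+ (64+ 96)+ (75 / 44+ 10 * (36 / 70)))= 1393894656 / 19973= 69788.95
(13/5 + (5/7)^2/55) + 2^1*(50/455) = 99116/35035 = 2.83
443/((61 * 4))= 443/244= 1.82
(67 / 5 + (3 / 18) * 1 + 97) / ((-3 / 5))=-3317 / 18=-184.28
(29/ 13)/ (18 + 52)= 29/ 910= 0.03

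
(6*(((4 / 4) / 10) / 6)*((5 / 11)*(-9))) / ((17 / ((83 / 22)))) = -747 / 8228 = -0.09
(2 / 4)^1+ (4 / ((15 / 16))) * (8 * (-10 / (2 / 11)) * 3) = -5631.50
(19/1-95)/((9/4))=-33.78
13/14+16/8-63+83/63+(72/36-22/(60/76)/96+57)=-223/5040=-0.04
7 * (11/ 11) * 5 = 35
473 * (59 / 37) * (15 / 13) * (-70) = -29302350 / 481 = -60919.65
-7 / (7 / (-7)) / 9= 7 / 9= 0.78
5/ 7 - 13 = -86/ 7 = -12.29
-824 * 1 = -824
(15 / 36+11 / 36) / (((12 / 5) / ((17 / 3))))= 1105 / 648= 1.71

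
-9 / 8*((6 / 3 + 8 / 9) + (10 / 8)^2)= -641 / 128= -5.01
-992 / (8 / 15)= -1860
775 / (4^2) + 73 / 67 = 53093 / 1072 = 49.53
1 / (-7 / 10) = -10 / 7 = -1.43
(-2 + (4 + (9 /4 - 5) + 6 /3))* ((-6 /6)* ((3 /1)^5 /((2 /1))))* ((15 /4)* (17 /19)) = -309825 /608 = -509.58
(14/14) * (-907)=-907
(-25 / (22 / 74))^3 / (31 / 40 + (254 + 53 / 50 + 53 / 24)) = -237435937500 / 103036703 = -2304.38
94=94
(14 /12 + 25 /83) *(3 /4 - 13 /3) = -31433 /5976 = -5.26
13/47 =0.28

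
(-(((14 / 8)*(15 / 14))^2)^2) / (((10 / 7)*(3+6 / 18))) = -2.60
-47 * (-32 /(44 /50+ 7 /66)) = 2481600 /1627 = 1525.26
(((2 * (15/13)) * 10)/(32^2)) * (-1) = -75/3328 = -0.02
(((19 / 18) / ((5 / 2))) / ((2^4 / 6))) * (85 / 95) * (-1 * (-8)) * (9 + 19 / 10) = 1853 / 150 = 12.35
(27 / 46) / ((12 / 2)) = 9 / 92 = 0.10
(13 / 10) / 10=13 / 100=0.13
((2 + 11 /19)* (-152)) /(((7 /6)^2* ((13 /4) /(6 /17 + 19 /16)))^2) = -113763528 /2393209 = -47.54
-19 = -19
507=507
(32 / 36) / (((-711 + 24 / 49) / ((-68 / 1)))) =26656 / 313335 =0.09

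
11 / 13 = 0.85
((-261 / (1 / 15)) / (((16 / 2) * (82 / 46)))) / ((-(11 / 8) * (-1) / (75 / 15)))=-450225 / 451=-998.28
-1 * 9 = -9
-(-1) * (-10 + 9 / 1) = -1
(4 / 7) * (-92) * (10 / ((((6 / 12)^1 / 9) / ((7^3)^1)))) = -3245760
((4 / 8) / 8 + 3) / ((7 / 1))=7 / 16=0.44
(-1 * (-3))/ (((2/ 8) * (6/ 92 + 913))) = 0.01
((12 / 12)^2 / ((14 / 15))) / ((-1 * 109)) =-15 / 1526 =-0.01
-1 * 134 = -134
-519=-519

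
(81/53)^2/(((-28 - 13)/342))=-2243862/115169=-19.48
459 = 459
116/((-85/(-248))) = 28768/85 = 338.45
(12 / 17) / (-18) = -2 / 51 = -0.04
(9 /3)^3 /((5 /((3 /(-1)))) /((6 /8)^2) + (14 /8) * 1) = -2916 /131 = -22.26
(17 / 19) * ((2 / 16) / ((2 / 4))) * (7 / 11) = 119 / 836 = 0.14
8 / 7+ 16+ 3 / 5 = 621 / 35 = 17.74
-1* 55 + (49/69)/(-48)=-182209/3312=-55.01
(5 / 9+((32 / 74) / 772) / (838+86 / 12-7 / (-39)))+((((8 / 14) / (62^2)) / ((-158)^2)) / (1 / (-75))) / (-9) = 4251198961442303 / 7652148320216988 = 0.56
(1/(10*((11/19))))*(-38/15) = -361/825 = -0.44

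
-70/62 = -35/31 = -1.13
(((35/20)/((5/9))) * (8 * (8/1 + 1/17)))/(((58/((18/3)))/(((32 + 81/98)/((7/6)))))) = 71398098/120785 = 591.12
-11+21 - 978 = -968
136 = 136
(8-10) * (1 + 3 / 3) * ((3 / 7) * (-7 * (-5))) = -60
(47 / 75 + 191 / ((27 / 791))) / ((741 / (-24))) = -30219584 / 166725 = -181.25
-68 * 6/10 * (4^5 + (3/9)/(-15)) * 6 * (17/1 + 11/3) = -388538128/75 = -5180508.37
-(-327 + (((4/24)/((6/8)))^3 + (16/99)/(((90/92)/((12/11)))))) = 144137387/441045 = 326.81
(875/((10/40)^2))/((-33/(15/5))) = -14000/11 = -1272.73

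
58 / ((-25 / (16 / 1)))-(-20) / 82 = -37798 / 1025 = -36.88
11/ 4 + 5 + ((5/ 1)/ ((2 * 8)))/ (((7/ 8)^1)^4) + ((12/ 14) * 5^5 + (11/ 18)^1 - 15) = 230997241/ 86436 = 2672.47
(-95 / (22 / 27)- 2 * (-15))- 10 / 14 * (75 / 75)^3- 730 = -125865 / 154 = -817.31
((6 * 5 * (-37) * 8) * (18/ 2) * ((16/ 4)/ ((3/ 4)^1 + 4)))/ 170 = -127872/ 323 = -395.89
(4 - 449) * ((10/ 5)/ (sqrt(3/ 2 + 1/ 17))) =-890 * sqrt(1802)/ 53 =-712.84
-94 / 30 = -47 / 15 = -3.13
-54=-54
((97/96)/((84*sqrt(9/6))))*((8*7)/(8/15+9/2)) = 485*sqrt(6)/10872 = 0.11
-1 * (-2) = 2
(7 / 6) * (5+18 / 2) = 49 / 3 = 16.33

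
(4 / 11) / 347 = 4 / 3817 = 0.00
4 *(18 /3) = 24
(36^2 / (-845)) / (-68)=324 / 14365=0.02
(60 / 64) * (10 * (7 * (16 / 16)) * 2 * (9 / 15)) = 315 / 4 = 78.75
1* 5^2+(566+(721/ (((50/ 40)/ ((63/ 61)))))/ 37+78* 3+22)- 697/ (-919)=8959005598/ 10370915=863.86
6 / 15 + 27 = 137 / 5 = 27.40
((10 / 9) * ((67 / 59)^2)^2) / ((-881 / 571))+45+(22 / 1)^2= 50710492889291 / 96078555369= 527.80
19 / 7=2.71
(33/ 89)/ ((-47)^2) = 33/ 196601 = 0.00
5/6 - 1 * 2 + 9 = 47/6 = 7.83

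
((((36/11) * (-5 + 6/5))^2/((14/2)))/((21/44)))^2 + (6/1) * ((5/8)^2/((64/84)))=199523829091743/92966720000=2146.19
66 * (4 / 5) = 264 / 5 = 52.80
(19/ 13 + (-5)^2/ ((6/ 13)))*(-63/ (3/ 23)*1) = -698579/ 26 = -26868.42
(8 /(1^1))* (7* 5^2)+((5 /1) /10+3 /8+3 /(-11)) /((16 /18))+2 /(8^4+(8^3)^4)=529396089846699 /377957144576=1400.68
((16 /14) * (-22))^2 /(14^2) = 7744 /2401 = 3.23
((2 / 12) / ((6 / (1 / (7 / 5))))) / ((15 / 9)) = 1 / 84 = 0.01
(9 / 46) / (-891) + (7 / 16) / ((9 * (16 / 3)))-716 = -417359807 / 582912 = -715.99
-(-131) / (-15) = -131 / 15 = -8.73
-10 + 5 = -5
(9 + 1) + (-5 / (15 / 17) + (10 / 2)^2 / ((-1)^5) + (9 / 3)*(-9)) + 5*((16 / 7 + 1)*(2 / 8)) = -43.56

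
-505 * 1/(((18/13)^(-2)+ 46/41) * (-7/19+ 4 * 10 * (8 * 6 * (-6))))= 127459980/4778959871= 0.03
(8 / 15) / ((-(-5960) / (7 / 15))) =7 / 167625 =0.00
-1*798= -798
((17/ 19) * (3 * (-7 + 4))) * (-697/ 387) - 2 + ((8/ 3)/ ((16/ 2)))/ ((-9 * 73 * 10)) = 201336833/ 16103070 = 12.50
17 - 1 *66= -49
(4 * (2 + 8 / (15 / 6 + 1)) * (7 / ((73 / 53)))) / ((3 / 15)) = 435.62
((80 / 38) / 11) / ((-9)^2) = 40 / 16929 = 0.00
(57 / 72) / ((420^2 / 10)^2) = 19 / 7468070400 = 0.00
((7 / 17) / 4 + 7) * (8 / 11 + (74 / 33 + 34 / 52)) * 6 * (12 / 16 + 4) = 733.53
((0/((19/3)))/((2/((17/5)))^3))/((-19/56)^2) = 0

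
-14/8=-7/4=-1.75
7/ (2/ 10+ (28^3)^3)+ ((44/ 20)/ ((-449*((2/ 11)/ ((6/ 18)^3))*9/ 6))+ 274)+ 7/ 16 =14077799644554548514673/ 51297048609267043440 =274.44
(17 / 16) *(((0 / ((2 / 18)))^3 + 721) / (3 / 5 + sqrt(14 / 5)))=-183855 / 976 + 61285 *sqrt(70) / 976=336.98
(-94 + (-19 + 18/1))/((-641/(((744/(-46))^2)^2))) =10142.06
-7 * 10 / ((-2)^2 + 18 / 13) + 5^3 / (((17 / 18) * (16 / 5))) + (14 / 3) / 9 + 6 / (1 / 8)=282299 / 3672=76.88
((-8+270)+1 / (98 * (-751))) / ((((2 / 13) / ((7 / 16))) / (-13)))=-3258772075 / 336448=-9685.81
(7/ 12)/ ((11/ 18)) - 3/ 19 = 333/ 418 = 0.80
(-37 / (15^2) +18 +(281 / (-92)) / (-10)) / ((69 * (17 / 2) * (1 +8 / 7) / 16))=21029036 / 91054125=0.23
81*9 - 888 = -159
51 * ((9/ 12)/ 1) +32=281/ 4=70.25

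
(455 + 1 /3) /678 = 0.67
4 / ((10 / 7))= 14 / 5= 2.80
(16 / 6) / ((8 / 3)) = 1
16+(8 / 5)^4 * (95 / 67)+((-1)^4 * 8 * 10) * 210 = 140911824 / 8375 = 16825.29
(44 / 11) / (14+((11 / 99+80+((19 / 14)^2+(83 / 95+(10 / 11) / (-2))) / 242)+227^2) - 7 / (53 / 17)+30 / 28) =94572767520 / 1220507588671981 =0.00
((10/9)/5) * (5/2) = 5/9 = 0.56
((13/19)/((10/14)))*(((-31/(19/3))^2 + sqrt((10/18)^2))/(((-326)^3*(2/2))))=-3623893/5346826861140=-0.00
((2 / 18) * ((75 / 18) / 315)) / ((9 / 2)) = 0.00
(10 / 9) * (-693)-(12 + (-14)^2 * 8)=-2350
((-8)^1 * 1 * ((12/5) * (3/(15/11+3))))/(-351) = 22/585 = 0.04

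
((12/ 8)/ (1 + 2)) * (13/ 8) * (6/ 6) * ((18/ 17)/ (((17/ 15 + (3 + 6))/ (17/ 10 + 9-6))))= 16497/ 41344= 0.40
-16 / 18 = -8 / 9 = -0.89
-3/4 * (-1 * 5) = 15/4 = 3.75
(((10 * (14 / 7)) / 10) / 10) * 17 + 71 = 372 / 5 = 74.40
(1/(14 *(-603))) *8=-4/4221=-0.00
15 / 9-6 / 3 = -1 / 3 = -0.33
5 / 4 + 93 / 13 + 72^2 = 270005 / 52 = 5192.40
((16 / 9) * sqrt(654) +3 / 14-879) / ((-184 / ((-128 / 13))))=-98424 / 2093 +256 * sqrt(654) / 2691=-44.59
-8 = -8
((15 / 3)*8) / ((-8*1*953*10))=-1 / 1906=-0.00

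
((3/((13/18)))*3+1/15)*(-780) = -9772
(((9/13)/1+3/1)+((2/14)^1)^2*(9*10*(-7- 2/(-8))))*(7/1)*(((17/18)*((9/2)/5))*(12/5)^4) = -488713824/284375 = -1718.55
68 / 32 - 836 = -6671 / 8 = -833.88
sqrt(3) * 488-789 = -789 + 488 * sqrt(3) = 56.24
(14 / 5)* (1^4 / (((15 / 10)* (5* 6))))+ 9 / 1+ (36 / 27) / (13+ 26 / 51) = 1420171 / 155025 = 9.16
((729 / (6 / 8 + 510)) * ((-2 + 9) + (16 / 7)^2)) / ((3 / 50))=290.80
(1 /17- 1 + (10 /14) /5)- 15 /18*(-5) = 2405 /714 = 3.37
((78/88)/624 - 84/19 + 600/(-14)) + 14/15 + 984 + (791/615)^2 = 33264718613237/35413963200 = 939.31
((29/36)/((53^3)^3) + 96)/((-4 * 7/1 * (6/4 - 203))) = 367870418492521667/21620051053487575416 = 0.02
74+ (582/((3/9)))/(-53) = 2176/53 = 41.06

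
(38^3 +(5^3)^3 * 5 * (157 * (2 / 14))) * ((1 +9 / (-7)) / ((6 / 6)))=-3067174458 / 49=-62595397.10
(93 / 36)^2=6.67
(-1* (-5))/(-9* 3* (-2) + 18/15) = 0.09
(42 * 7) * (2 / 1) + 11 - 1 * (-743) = 1342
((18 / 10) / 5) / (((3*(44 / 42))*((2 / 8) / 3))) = 378 / 275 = 1.37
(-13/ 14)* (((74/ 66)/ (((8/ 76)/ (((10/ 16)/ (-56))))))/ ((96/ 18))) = 45695/ 2207744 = 0.02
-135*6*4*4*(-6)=77760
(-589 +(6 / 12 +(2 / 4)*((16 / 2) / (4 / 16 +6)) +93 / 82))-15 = -616769 / 1025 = -601.73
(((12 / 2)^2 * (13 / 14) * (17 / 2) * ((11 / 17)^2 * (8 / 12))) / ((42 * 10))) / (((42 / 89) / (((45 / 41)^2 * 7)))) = 18899595 / 5601092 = 3.37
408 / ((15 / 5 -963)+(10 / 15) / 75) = -45900 / 107999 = -0.43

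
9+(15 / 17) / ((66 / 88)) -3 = 122 / 17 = 7.18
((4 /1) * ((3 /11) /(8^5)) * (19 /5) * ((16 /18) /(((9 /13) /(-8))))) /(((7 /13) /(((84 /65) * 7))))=-1729 /79200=-0.02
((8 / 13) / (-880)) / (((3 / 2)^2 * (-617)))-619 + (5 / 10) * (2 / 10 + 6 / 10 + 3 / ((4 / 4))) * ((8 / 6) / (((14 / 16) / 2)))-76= -19155038317 / 27792765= -689.21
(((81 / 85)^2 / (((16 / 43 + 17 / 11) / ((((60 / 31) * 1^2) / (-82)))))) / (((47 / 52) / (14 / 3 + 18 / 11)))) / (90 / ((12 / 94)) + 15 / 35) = -7120032192 / 64434487393865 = -0.00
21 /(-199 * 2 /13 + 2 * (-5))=-91 /176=-0.52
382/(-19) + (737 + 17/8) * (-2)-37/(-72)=-2049047/1368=-1497.84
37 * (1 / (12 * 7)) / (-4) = -37 / 336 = -0.11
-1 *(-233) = 233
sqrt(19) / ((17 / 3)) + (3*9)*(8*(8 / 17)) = 3*sqrt(19) / 17 + 1728 / 17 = 102.42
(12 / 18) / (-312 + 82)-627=-216316 / 345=-627.00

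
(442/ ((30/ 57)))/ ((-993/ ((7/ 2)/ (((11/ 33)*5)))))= -29393/ 16550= -1.78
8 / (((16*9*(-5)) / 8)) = -4 / 45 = -0.09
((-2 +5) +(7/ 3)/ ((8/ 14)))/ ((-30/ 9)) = -17/ 8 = -2.12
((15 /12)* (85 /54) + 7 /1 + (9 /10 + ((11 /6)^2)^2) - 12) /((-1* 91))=-59387 /589680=-0.10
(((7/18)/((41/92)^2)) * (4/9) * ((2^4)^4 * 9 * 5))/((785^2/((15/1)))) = 7765753856/124304907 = 62.47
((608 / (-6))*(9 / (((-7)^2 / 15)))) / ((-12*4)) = 285 / 49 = 5.82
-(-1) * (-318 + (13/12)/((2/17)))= -7411/24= -308.79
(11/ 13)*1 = 11/ 13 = 0.85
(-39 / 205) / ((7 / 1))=-0.03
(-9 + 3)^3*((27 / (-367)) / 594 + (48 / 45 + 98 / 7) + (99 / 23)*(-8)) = 1942229268 / 464255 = 4183.54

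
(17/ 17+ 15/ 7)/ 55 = 2/ 35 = 0.06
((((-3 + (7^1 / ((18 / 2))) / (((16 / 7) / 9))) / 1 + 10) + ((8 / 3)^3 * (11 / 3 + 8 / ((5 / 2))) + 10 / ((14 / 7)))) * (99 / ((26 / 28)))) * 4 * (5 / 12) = 72486337 / 2808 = 25814.22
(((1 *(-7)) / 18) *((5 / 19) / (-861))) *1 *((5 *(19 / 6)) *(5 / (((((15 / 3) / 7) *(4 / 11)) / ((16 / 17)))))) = 1925 / 56457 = 0.03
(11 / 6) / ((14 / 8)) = 22 / 21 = 1.05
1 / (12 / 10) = 0.83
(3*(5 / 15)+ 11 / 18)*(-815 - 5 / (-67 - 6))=-1312.95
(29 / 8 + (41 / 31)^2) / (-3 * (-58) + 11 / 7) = 0.03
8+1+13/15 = 148/15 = 9.87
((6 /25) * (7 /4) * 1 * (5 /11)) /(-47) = -0.00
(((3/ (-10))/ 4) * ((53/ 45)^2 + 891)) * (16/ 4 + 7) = -4969481/ 6750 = -736.22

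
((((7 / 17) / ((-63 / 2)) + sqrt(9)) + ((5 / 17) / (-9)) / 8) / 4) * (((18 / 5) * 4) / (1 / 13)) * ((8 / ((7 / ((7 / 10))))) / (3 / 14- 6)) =-221494 / 11475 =-19.30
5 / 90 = 1 / 18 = 0.06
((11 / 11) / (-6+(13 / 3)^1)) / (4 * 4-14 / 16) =-24 / 605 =-0.04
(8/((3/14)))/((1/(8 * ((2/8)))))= 224/3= 74.67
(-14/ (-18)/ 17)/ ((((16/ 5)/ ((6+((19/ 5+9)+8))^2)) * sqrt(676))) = 31423/ 79560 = 0.39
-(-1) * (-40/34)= -20/17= -1.18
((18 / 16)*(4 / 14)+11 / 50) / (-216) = -0.00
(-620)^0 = 1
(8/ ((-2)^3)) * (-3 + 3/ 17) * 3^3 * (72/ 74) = 46656/ 629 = 74.17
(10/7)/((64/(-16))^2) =5/56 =0.09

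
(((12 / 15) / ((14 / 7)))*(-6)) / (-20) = 0.12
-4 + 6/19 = -70/19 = -3.68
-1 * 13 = -13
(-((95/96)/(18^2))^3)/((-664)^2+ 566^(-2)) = -68666306375/1062570512340131847340032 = -0.00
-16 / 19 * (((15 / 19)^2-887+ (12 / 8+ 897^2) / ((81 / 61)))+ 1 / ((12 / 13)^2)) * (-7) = 660517894253 / 185193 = 3566646.12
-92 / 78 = -46 / 39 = -1.18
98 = 98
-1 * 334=-334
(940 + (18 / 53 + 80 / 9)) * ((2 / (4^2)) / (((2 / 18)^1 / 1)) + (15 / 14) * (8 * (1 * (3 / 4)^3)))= 4500.36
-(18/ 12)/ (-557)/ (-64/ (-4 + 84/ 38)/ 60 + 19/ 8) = 3060/ 3375977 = 0.00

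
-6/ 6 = -1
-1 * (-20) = 20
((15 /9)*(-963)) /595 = -321 /119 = -2.70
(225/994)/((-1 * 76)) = -225/75544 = -0.00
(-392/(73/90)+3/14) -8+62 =-438513/1022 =-429.07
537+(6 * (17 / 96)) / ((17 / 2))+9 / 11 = 47339 / 88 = 537.94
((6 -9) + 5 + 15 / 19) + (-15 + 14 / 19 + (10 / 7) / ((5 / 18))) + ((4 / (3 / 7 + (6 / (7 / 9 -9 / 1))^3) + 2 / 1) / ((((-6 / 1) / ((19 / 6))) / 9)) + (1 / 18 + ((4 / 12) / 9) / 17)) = -8331694453 / 16971066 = -490.94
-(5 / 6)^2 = -25 / 36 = -0.69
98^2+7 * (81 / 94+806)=1433691 / 94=15252.03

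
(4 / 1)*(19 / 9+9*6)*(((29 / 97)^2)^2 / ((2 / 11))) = 9.86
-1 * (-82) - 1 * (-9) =91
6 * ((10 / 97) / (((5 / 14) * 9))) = 56 / 291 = 0.19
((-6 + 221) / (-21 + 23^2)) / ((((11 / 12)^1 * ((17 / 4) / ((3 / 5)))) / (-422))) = -653256 / 23749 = -27.51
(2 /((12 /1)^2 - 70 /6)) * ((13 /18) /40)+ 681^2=22093574053 /47640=463761.00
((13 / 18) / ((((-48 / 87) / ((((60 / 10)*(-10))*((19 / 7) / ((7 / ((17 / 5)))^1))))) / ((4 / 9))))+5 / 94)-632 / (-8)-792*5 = -238459535 / 62181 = -3834.93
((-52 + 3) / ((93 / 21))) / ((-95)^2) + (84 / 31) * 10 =7580657 / 279775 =27.10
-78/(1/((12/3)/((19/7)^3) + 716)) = -383168448/6859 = -55863.60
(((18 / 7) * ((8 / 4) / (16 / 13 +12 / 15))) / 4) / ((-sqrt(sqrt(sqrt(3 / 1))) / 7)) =-3.86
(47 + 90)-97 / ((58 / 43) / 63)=-254827 / 58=-4393.57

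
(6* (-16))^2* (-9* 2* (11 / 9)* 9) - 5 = -1824773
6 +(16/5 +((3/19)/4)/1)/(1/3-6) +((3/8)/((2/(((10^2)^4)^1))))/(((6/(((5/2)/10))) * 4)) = 1261753817/6460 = 195317.93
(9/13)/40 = 9/520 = 0.02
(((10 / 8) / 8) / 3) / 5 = 1 / 96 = 0.01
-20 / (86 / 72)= -720 / 43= -16.74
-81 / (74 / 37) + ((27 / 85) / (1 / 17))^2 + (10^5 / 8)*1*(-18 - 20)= -23750567 / 50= -475011.34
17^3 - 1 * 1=4912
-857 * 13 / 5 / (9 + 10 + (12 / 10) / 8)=-44564 / 383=-116.36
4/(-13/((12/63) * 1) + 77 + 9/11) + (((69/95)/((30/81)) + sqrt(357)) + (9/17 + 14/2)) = 67369491/6799150 + sqrt(357) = 28.80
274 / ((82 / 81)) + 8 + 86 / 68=390213 / 1394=279.92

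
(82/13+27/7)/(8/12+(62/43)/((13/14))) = 119325/26054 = 4.58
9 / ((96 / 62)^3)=29791 / 12288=2.42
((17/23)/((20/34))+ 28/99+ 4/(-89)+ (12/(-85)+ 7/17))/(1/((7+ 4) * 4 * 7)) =851281774/1565955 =543.62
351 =351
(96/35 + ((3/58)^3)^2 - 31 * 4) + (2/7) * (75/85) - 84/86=-118808734816688311/973987498738240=-121.98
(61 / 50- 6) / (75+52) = -239 / 6350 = -0.04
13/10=1.30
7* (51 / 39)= 119 / 13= 9.15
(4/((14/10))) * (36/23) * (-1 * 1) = -720/161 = -4.47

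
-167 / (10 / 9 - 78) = 1503 / 692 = 2.17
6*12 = 72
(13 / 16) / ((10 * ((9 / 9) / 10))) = 13 / 16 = 0.81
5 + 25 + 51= 81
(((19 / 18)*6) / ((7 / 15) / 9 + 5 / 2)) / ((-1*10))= -171 / 689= -0.25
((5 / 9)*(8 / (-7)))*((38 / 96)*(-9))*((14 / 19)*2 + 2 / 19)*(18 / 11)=450 / 77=5.84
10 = 10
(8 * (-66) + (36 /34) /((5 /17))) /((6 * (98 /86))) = -18791 /245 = -76.70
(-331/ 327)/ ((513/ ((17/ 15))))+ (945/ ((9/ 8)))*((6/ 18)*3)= 2113656973/ 2516265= 840.00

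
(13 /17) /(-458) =-13 /7786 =-0.00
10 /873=0.01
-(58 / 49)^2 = -1.40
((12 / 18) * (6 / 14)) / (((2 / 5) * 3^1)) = 5 / 21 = 0.24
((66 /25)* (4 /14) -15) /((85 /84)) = -29916 /2125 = -14.08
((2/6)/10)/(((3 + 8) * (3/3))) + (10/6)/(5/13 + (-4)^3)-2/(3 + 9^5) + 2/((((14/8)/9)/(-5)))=-34549611884/671495055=-51.45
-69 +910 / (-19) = -2221 / 19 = -116.89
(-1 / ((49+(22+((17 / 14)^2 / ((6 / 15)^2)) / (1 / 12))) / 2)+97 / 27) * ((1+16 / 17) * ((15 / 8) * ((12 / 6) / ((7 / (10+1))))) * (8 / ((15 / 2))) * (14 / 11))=302873384 / 5445423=55.62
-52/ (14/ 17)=-442/ 7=-63.14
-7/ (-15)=7/ 15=0.47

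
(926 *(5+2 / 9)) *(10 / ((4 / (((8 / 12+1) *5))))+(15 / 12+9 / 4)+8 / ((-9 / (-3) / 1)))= 130566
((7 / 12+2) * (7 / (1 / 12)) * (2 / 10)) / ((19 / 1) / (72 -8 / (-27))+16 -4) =423584 / 119685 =3.54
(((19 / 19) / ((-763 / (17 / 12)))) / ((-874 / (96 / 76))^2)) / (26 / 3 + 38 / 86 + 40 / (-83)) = -2184228 / 4858498224671455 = -0.00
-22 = -22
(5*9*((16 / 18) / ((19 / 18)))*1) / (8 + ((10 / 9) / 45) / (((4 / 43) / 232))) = 14580 / 26771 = 0.54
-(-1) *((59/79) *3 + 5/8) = 1811/632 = 2.87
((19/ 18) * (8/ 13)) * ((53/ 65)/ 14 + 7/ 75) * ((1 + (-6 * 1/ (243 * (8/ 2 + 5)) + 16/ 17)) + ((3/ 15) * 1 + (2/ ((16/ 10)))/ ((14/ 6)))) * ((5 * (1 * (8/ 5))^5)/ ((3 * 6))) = 1494148770930688/ 1948298688984375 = 0.77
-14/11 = -1.27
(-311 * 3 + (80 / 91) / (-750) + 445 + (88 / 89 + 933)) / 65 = 270904013 / 39482625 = 6.86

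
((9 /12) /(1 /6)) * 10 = 45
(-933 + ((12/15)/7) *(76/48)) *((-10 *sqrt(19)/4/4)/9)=48973 *sqrt(19)/756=282.37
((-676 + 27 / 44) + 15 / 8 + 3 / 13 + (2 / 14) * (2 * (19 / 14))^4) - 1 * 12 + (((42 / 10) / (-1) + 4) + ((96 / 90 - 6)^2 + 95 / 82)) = -115686738002107 / 177370993800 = -652.23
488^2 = 238144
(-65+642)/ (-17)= -577/ 17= -33.94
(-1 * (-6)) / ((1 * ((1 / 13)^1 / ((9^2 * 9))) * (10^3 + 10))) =28431 / 505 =56.30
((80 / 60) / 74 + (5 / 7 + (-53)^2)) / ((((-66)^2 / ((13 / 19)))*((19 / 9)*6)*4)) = 14190553 / 1629126576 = 0.01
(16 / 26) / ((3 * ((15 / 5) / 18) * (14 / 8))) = 64 / 91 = 0.70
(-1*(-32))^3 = 32768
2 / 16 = 1 / 8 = 0.12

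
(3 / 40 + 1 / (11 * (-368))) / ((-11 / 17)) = -25721 / 222640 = -0.12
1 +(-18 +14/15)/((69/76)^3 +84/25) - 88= -12329520329/135260127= -91.15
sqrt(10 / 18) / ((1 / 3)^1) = sqrt(5) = 2.24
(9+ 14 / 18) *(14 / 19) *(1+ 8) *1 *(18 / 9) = 2464 / 19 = 129.68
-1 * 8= -8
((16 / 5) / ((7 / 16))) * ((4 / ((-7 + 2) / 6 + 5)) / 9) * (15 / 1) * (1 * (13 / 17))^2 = 6.84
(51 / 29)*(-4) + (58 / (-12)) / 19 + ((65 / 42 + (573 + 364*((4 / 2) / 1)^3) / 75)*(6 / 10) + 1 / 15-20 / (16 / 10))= 5256919 / 578550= 9.09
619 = 619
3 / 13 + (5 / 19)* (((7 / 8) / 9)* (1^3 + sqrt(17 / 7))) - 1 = -13225 / 17784 + 5* sqrt(119) / 1368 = -0.70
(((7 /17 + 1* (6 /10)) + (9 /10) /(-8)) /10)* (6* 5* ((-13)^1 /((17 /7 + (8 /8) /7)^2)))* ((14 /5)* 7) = -38173499 /367200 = -103.96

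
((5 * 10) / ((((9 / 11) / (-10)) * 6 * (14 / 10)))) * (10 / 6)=-68750 / 567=-121.25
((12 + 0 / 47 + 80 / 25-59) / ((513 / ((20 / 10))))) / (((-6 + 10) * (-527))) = 73 / 901170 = 0.00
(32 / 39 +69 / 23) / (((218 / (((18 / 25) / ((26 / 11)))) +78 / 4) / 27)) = 265518 / 1892293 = 0.14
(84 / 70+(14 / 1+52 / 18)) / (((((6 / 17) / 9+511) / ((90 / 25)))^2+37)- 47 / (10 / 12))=76219704 / 84828251897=0.00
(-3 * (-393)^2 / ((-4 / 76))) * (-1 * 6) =-52821558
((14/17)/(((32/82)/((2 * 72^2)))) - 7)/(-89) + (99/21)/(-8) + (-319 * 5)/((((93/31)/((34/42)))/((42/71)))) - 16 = -9329411365/18047064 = -516.95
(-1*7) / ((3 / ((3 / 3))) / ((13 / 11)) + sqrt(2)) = -1.77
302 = 302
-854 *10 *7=-59780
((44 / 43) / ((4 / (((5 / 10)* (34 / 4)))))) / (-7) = -0.16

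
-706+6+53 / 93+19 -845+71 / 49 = -6944782 / 4557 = -1523.98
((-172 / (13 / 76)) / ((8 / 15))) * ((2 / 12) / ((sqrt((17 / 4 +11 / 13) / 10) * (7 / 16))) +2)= -49020 / 13 - 130720 * sqrt(1378) / 4823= -4776.89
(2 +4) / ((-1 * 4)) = -3 / 2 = -1.50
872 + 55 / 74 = 64583 / 74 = 872.74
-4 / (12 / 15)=-5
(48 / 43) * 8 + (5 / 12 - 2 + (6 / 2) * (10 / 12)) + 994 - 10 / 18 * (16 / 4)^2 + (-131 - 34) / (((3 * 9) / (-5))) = 529165 / 516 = 1025.51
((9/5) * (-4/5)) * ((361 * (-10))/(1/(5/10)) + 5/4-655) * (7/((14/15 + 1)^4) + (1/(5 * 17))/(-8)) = 4253459429457/2404755400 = 1768.77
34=34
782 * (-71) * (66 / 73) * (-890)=3261362280 / 73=44676195.62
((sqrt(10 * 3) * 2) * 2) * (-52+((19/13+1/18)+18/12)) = -22924 * sqrt(30)/117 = -1073.16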